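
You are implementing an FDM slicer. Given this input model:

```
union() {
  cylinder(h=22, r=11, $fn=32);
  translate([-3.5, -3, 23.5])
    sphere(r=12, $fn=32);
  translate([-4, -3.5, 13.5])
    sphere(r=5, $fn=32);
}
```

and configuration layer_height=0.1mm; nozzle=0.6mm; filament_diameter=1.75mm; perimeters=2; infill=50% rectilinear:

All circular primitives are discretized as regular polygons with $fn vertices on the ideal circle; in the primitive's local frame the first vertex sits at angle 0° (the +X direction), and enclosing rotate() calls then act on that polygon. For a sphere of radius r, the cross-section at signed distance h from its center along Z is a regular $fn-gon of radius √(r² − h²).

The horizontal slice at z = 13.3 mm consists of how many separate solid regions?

1

At z = 13.3 mm: the r=11 cylinder gives a regular 32-gon of circumradius 11 (constant along its height); the r=12 sphere at (-3.5, -3) slices to a regular 32-gon of circumradius 6.321 (√(r²−h²) with h=10.2 from center); the sphere at (-4, -3.5): section is a regular 32-gon, circumradius = √(r²−h²) = √(5²−0.2²) = 4.996; Merging all regions: the regions partially overlap (shared area 202.64 mm²), so overlapping operands fuse into one piece — 1 connected region. The result has 1 disconnected region.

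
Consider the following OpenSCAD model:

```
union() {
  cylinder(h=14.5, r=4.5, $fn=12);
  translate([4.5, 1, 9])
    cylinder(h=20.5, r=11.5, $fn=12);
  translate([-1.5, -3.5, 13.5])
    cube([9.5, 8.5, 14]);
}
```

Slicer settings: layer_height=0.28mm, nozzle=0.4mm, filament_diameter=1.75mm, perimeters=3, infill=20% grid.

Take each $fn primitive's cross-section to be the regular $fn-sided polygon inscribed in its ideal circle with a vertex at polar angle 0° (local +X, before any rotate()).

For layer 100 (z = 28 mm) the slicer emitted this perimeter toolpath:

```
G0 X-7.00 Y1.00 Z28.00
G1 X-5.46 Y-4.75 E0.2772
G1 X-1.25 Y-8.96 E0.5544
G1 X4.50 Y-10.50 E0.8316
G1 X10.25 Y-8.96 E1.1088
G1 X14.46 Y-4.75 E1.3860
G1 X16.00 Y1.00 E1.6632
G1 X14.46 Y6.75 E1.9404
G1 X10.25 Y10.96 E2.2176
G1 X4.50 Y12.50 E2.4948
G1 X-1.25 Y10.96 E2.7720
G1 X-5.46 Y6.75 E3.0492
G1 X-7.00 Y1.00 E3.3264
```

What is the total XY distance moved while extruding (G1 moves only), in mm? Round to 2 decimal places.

71.44 mm

Sum the Euclidean lengths of each G1 segment: total = 71.44 mm.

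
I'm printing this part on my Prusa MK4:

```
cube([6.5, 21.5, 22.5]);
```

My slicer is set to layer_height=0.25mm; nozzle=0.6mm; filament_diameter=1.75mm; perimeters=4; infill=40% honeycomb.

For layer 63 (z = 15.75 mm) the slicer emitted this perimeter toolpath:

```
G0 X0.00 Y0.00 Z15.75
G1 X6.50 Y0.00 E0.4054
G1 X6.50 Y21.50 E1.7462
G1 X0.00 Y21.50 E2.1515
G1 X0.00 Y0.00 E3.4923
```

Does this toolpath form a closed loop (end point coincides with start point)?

Start point (G0): (0.00, 0.00). End point (last G1): the path returns to the start — closed.

yes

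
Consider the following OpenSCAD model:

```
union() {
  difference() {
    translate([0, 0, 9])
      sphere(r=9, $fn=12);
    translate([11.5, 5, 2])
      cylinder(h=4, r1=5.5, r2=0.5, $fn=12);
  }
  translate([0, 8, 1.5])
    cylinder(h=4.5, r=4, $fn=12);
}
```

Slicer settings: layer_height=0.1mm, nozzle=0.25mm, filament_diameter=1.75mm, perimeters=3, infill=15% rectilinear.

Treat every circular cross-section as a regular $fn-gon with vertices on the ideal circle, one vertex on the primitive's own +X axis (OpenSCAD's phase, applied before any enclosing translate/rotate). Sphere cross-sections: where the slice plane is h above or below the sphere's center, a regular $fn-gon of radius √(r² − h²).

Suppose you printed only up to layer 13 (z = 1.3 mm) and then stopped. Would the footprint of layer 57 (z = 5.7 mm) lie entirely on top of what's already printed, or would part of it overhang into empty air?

Compare the two slices. At z = 1.3: the r=9 sphere contributes a regular 12-gon of circumradius √(9²−7.7²) = 4.659 (area = (12/2)·4.659²·sin(360°/12) = 65.13 mm²); the cone at (11.5, 5) is absent (z outside [2, 6]); Subtracting the remaining from the first: none of the subtracted shapes is present at this height, so the r=9 sphere is unchanged — area = 65.13 mm²; the cylinder at (0, 8) is not intersected at this z (z outside [1.5, 6]); Taking the union: only the result so far is present, so the union is just that shape — area = 65.13 mm². At z = 5.7: the r=9 sphere slices to a regular 12-gon of circumradius 8.373 (√(r²−h²) with h=3.3 from center) (area = (12/2)·8.373²·sin(360°/12) = 210.33 mm²); the cone at (11.5, 5): at t=0.925 of its height the radius interpolates to r₁+(r₂−r₁)t = 0.875, giving a regular 12-gon of that circumradius (area = (12/2)·0.875²·sin(360°/12) = 2.30 mm²); Taking the first minus the rest: starting from the r=9 sphere (210.33 mm²), the cone at (11.5, 5) misses the remaining region (no effect) — area = 210.33 mm²; the r=4 cylinder at (0, 8) gives a regular 12-gon of circumradius 4 (constant along its height) (area = (12/2)·4.000²·sin(360°/12) = 48.00 mm²); Combining (union): the regions partially overlap — summed areas 258.33 mm² minus the doubly-counted overlap 22.82 mm² gives 235.51 mm² — area = 235.51 mm². Checking containment: at z = 5.7 the cross-section extends beyond the z = 1.3 cross-section by about 170.38 mm².

part overhangs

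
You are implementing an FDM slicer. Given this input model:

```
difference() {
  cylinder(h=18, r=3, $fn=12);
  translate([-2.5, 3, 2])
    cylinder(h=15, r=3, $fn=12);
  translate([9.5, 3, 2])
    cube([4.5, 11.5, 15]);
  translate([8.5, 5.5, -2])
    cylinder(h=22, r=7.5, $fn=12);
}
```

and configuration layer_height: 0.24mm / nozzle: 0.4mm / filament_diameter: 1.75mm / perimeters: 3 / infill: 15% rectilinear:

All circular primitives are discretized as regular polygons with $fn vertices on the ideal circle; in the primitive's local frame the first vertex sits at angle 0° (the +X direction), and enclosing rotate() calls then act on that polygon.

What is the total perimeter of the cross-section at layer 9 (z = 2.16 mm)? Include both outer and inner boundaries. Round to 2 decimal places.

At z = 2.16 mm: the r=3 cylinder gives a regular 12-gon of circumradius 3 (constant along its height) (perimeter = 2·12·3.000·sin(180°/12) = 18.63 mm); the r=3 cylinder at (-2.5, 3) contributes a regular 12-gon of circumradius 3 (perimeter = 2·12·3.000·sin(180°/12) = 18.63 mm); the cube at (9.5, 3) is present — its section is the full 4.5×11.5 rectangle (perimeter 32.00 mm); the r=7.5 cylinder at (8.5, 5.5) gives a regular 12-gon of circumradius 7.5 (constant along its height) (perimeter = 2·12·7.500·sin(180°/12) = 46.59 mm); Subtracting the remaining from the first: starting from the r=3 cylinder, the r=3 cylinder at (-2.5, 3) partially overlaps it — only the 5.94 mm² overlap (of its 27.00 mm²) is removed, clipping the outline; the 4.5×11.5 cube at (9.5, 3) misses the remaining region (no effect); the r=7.5 cylinder at (8.5, 5.5) partially overlaps it — only the 0.25 mm² overlap (of its 168.75 mm²) is removed, clipping the outline — boundary = 18.63 mm. Overall, the cross-section is a single solid region. Total boundary length (outer) = 18.63 mm.

18.63 mm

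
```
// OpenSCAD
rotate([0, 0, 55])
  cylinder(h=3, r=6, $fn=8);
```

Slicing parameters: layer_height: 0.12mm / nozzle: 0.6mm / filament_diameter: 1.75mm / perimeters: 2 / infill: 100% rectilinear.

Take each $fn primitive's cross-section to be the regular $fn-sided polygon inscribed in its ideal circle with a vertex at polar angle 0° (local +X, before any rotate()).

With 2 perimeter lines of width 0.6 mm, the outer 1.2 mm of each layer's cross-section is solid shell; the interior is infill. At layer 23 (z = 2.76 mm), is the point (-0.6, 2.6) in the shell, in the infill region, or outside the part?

infill

At z = 2.76 mm: the r=6 cylinder contributes a regular 8-gon of circumradius 6; (rotated 55° about Z; rotation is an isometry so areas/perimeters/island counts are preserved). Overall, the cross-section is a single solid region. Undo the 55° rotation: the query point maps to (1.786, 1.983) in the un-rotated model frame. The nearest boundary edge runs (4.24, 4.24)→(0.00, 6.00); distance from the point to it = 3.03 mm. The point is inside the cross-section and 3.03 mm from the nearest boundary — more than the 1.2 mm shell width (2 × 0.6), so it's in the infill interior.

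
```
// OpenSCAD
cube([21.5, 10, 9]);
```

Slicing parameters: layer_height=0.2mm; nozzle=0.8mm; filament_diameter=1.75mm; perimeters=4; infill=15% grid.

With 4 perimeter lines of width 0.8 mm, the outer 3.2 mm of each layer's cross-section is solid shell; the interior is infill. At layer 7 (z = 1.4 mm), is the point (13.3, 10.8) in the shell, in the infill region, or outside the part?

At z = 1.4 mm: the 21.5×10 cube contributes its full rectangle. Overall, the cross-section is a single solid region. The nearest boundary edge runs (21.50, 10.00)→(0.00, 10.00); distance from the point to it = 0.80 mm. The point is not inside any of the regions above, so it lies outside the cross-section (0.80 mm from the nearest boundary).

outside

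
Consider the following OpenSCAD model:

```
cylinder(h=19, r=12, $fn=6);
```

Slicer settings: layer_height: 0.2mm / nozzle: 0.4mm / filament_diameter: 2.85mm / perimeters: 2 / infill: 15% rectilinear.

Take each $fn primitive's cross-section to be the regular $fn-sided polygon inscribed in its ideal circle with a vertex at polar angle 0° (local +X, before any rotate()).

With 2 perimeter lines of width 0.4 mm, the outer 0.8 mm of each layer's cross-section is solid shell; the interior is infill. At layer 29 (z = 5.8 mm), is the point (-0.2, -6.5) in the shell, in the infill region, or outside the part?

At z = 5.8 mm: the r=12 cylinder contributes a regular 6-gon of circumradius 12. Overall, the cross-section is a single solid region. The nearest boundary edge runs (-6.00, -10.39)→(6.00, -10.39); distance from the point to it = 3.89 mm. The point is inside the cross-section and 3.89 mm from the nearest boundary — more than the 0.8 mm shell width (2 × 0.4), so it's in the infill interior.

infill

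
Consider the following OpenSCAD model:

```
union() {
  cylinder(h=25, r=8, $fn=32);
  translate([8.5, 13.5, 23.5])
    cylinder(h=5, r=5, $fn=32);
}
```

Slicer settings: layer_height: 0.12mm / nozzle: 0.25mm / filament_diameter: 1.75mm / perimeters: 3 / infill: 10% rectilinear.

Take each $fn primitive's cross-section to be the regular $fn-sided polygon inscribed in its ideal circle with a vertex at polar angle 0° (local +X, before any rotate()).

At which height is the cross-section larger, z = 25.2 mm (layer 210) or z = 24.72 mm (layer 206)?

layer 206 (z = 24.72 mm)

Layer 210 (z = 25.2): the cylinder does not reach this height (z outside [0, 25]); the r=5 cylinder at (8.5, 13.5) contributes a regular 32-gon of circumradius 5 (area = (32/2)·5.000²·sin(360°/32) = 78.04 mm²); Taking the union: only the r=5 cylinder at (8.5, 13.5) is present, so the union is just that shape — area = 78.04 mm². So its area = 78.04 mm². Layer 206 (z = 24.72): the cylinder: section is a regular 32-gon, circumradius r=8 (area = (32/2)·8.000²·sin(360°/32) = 199.77 mm²); the cylinder at (8.5, 13.5): section is a regular 32-gon, circumradius r=5 (area = (32/2)·5.000²·sin(360°/32) = 78.04 mm²); Taking the union: the 2 present regions are separate (no shared area or edge), so areas and boundary lengths simply add and each stays a separate island — area = 277.81 mm². So its area = 277.81 mm². Layer 206 is larger (277.81 vs 78.04 mm²).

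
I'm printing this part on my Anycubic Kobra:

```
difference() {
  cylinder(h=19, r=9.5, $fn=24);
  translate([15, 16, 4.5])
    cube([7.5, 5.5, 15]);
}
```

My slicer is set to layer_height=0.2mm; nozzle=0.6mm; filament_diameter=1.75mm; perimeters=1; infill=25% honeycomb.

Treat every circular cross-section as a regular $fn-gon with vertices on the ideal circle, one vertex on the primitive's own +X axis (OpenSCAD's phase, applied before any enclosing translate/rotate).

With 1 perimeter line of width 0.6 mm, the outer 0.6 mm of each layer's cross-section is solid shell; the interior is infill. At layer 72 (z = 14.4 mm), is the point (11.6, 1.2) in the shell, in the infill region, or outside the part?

At z = 14.4 mm: the cylinder: section is a regular 24-gon, circumradius r=9.5; the 7.5×5.5 cube at (15, 16) contributes its full rectangle; Subtracting the remaining from the first: starting from the r=9.5 cylinder, the 7.5×5.5 cube at (15, 16) misses the remaining region (no effect) — 1 connected region. Overall, the cross-section is a single solid region. The nearest boundary edge runs (9.18, 2.46)→(9.50, 0.00); distance from the point to it = 2.24 mm. The point is not inside any of the regions above, so it lies outside the cross-section (2.24 mm from the nearest boundary).

outside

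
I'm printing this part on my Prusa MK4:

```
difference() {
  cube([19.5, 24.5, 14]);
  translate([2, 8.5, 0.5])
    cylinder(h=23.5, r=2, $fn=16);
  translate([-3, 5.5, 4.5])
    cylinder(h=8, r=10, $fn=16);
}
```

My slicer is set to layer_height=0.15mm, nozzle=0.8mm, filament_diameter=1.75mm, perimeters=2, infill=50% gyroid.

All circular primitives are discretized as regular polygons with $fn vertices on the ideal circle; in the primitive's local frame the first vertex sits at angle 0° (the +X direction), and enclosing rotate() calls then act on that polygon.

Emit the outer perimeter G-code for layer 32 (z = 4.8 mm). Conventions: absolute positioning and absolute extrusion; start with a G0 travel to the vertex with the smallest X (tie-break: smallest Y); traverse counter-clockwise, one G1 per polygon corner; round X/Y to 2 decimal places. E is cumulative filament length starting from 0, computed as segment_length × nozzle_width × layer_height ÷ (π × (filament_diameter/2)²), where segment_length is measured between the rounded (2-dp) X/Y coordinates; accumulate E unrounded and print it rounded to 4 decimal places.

G0 X0.00 Y14.90 Z4.80
G1 X0.83 Y14.74 E0.0422
G1 X4.07 Y12.57 E0.2367
G1 X6.24 Y9.33 E0.4313
G1 X7.00 Y5.50 E0.6261
G1 X6.24 Y1.67 E0.8209
G1 X5.12 Y0.00 E0.9212
G1 X19.50 Y0.00 E1.6386
G1 X19.50 Y24.50 E2.8609
G1 X0.00 Y24.50 E3.8338
G1 X0.00 Y14.90 E4.3127

At z = 4.8 mm: the cube (footprint 19.5×24.5) is included at this height; the r=2 cylinder at (2, 8.5) gives a regular 16-gon of circumradius 2 (constant along its height); the r=10 cylinder at (-3, 5.5) gives a regular 16-gon of circumradius 10 (constant along its height); Taking the first minus the rest: starting from the 19.5×24.5 cube, the r=2 cylinder at (2, 8.5) lies inside it touching the edge (removes its full 12.25 mm²); the r=10 cylinder at (-3, 5.5) partially overlaps it — only the 70.02 mm² overlap (of its 306.15 mm²) is removed, clipping the outline — 1 connected region. The outline is a single polygon with 10 vertices. Extrusion per mm of travel: 0.8 × 0.15 / (π × 0.875²) = 0.049890. Accumulating E over each segment gives final E = 4.3127.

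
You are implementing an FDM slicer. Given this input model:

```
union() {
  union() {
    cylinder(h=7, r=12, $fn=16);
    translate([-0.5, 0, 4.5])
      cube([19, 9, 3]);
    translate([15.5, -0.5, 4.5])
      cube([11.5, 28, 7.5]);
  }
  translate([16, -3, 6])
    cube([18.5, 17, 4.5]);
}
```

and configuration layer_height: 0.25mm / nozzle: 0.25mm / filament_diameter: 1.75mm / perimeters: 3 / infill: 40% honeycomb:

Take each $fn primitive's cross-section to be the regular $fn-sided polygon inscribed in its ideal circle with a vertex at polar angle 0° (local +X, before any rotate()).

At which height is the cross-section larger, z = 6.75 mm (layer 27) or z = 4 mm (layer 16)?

layer 27 (z = 6.75 mm)

Layer 27 (z = 6.75): the r=12 cylinder contributes a regular 16-gon of circumradius 12 (area = (16/2)·12.000²·sin(360°/16) = 440.85 mm²); the cube at (-0.5, 0) is present — its section is the full 19×9 rectangle (area 171.00 mm²); the cube at (15.5, -0.5) is present — its section is the full 11.5×28 rectangle (area 322.00 mm²); Taking the union: the regions partially overlap — summed areas 933.85 mm² minus the doubly-counted overlap 126.78 mm² gives 807.08 mm² — area = 807.08 mm²; the cube at (16, -3) (footprint 18.5×17) is included at this height (area 314.50 mm²); Merging all regions: the regions partially overlap — summed areas 1121.58 mm² minus the doubly-counted overlap 159.50 mm² gives 962.08 mm² — area = 962.08 mm². So its area = 962.08 mm². Layer 16 (z = 4): the r=12 cylinder contributes a regular 16-gon of circumradius 12 (area = (16/2)·12.000²·sin(360°/16) = 440.85 mm²); the cube at (-0.5, 0) is absent (z outside [4.5, 7.5]); the cube at (15.5, -0.5) does not reach this height (z outside [4.5, 12]); Merging all regions: only the r=12 cylinder is present, so the union is just that shape — area = 440.85 mm²; the cube at (16, -3) does not reach this height (z outside [6, 10.5]); Taking the union: only that combined region is present, so the union is just that shape — area = 440.85 mm². So its area = 440.85 mm². Layer 27 is larger (962.08 vs 440.85 mm²).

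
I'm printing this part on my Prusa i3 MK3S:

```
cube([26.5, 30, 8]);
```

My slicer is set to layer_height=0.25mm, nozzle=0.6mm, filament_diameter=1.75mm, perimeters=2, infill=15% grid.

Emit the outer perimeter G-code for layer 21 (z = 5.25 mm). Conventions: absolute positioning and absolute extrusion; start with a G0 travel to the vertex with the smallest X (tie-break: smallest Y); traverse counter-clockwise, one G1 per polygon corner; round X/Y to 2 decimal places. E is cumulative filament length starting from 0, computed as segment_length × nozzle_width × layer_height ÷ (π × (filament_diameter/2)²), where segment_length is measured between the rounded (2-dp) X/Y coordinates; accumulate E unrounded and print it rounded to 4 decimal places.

At z = 5.25 mm: the 26.5×30 cube contributes its full rectangle. The outline is a single polygon with 4 vertices. Extrusion per mm of travel: 0.6 × 0.25 / (π × 0.875²) = 0.062363. Accumulating E over each segment gives final E = 7.0470.

G0 X0.00 Y0.00 Z5.25
G1 X26.50 Y0.00 E1.6526
G1 X26.50 Y30.00 E3.5235
G1 X0.00 Y30.00 E5.1761
G1 X0.00 Y0.00 E7.0470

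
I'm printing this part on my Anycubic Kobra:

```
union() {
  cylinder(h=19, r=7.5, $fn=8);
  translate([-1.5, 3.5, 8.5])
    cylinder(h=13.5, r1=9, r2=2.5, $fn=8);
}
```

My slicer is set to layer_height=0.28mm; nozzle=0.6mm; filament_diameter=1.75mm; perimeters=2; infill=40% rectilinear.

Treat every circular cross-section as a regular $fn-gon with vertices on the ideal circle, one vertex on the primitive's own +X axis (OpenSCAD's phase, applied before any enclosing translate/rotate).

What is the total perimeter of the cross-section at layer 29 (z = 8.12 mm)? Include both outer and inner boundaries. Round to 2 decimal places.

45.92 mm

At z = 8.12 mm: the r=7.5 cylinder gives a regular 8-gon of circumradius 7.5 (constant along its height) (perimeter = 2·8·7.500·sin(180°/8) = 45.92 mm); the cone at (-1.5, 3.5) is not intersected at this z (z outside [8.5, 22]); Taking the union: only the r=7.5 cylinder is present, so the union is just that shape — boundary = 45.92 mm. Overall, the cross-section is a single solid region. Total boundary length (outer) = 45.92 mm.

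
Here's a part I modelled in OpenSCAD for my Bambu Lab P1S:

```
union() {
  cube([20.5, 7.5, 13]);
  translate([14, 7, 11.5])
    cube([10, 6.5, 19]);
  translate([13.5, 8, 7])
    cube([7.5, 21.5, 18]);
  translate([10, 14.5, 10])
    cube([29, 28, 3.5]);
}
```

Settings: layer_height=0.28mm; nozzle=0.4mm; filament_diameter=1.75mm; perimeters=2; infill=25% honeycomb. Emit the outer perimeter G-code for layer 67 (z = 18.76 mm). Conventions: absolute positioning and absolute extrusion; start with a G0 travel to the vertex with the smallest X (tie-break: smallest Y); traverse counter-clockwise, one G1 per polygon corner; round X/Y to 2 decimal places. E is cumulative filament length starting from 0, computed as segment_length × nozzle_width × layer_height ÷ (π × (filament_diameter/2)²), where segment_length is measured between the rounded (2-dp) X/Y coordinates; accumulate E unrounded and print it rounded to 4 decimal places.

G0 X13.50 Y8.00 Z18.76
G1 X14.00 Y8.00 E0.0233
G1 X14.00 Y7.00 E0.0698
G1 X24.00 Y7.00 E0.5355
G1 X24.00 Y13.50 E0.8382
G1 X21.00 Y13.50 E0.9778
G1 X21.00 Y29.50 E1.7229
G1 X13.50 Y29.50 E2.0721
G1 X13.50 Y8.00 E3.0732

At z = 18.76 mm: the cube is not intersected at this z (z outside [0, 13]); the cube at (14, 7) is present — its section is the full 10×6.5 rectangle; the 7.5×21.5 cube at (13.5, 8) contributes its full rectangle; the cube at (10, 14.5) is not intersected at this z (z outside [10, 13.5]); Combining (union): the regions partially overlap (shared area 38.50 mm²), so overlapping operands fuse into one piece — 1 connected region. The outline is a single polygon with 8 vertices. Extrusion per mm of travel: 0.4 × 0.28 / (π × 0.875²) = 0.046564. Accumulating E over each segment gives final E = 3.0732.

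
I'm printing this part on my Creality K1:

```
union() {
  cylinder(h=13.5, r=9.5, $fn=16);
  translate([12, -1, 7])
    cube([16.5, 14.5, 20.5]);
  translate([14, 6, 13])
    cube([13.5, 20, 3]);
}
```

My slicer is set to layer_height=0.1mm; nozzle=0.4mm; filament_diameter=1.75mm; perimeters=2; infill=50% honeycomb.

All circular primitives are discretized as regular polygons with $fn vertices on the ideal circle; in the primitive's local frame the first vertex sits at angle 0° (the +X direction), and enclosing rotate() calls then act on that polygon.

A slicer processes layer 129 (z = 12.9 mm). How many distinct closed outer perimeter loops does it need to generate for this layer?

2

At z = 12.9 mm: the cylinder: section is a regular 16-gon, circumradius r=9.5; the 16.5×14.5 cube at (12, -1) contributes its full rectangle; the cube at (14, 6) is not intersected at this z (z outside [13, 16]); Combining (union): the 2 present regions are separate (no shared area or edge), so areas and boundary lengths simply add and each stays a separate island — 2 connected regions. The result has 2 disconnected regions.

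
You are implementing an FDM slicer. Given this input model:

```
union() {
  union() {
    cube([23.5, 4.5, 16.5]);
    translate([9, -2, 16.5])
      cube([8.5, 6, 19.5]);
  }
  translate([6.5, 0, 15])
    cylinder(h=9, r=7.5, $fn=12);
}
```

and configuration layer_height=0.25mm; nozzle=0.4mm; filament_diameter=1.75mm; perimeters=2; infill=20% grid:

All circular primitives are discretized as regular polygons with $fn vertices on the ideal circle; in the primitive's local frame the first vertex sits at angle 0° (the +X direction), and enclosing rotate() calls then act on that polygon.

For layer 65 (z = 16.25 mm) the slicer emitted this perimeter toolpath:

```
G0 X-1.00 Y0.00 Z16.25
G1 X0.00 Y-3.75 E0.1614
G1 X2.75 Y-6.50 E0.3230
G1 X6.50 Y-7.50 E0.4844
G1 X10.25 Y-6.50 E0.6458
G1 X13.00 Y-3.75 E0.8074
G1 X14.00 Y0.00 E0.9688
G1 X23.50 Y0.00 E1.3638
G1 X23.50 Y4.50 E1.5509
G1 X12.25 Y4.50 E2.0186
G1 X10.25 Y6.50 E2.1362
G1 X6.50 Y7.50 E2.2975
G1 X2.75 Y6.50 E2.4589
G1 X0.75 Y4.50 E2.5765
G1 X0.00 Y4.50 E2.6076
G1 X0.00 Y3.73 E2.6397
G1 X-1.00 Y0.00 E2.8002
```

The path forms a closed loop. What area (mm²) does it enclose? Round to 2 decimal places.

Apply the shoelace formula to the sequence of (X, Y) vertices; enclosed area = 214.80 mm².

214.80 mm²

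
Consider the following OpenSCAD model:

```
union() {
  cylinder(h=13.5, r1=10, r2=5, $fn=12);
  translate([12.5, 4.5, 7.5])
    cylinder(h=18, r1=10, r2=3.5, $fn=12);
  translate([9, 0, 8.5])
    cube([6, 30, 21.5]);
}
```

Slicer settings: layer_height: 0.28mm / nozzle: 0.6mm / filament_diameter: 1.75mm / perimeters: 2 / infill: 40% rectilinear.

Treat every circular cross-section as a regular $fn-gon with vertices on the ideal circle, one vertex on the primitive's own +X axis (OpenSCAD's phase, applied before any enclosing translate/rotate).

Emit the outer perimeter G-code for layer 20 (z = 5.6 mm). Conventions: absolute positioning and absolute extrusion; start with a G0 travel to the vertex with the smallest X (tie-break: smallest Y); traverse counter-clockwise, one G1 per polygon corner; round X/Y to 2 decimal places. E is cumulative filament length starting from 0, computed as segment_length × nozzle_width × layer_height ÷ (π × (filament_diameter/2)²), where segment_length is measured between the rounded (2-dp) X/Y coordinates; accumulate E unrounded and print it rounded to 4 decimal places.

At z = 5.6 mm: the cone: at t=0.415 of its height the radius interpolates to r₁+(r₂−r₁)t = 7.926, giving a regular 12-gon of that circumradius; the cone at (12.5, 4.5) is absent (z outside [7.5, 25.5]); the cube at (9, 0) is not intersected at this z (z outside [8.5, 30]); Combining (union): only the cone is present, so the union is just that shape — 1 connected region. The outline is a single polygon with 12 vertices. Extrusion per mm of travel: 0.6 × 0.28 / (π × 0.875²) = 0.069846. Accumulating E over each segment gives final E = 3.4379.

G0 X-7.93 Y0.00 Z5.60
G1 X-6.86 Y-3.96 E0.2865
G1 X-3.96 Y-6.86 E0.5730
G1 X0.00 Y-7.93 E0.8595
G1 X3.96 Y-6.86 E1.1460
G1 X6.86 Y-3.96 E1.4324
G1 X7.93 Y0.00 E1.7190
G1 X6.86 Y3.96 E2.0055
G1 X3.96 Y6.86 E2.2919
G1 X0.00 Y7.93 E2.5784
G1 X-3.96 Y6.86 E2.8649
G1 X-6.86 Y3.96 E3.1514
G1 X-7.93 Y0.00 E3.4379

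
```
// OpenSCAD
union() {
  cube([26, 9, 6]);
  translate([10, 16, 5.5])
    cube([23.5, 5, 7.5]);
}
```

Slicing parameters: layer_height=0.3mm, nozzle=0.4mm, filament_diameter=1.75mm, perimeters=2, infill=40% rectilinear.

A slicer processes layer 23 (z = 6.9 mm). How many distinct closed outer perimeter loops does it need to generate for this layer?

1

At z = 6.9 mm: the cube does not reach this height (z outside [0, 6]); the cube at (10, 16) is present — its section is the full 23.5×5 rectangle; Taking the union: only the 23.5×5 cube at (10, 16) is present, so the union is just that shape — 1 connected region. The result has 1 disconnected region.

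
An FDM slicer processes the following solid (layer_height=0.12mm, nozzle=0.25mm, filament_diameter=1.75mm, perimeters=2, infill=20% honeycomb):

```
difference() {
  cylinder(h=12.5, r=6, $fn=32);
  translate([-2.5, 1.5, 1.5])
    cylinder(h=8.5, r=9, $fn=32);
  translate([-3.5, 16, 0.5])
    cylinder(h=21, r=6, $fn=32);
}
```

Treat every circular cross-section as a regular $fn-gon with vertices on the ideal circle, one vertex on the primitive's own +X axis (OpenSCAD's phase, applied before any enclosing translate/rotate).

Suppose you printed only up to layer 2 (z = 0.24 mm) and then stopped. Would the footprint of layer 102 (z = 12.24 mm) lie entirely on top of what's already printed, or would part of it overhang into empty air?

entirely on top

Compare the two slices. At z = 0.24: the cylinder: section is a regular 32-gon, circumradius r=6 (area = (32/2)·6.000²·sin(360°/32) = 112.37 mm²); the cylinder at (-2.5, 1.5) does not reach this height (z outside [1.5, 10]); the cylinder at (-3.5, 16) is absent (z outside [0.5, 21.5]); Subtracting the remaining from the first: none of the subtracted shapes is present at this height, so the r=6 cylinder is unchanged — area = 112.37 mm². At z = 12.24: the cylinder: section is a regular 32-gon, circumradius r=6 (area = (32/2)·6.000²·sin(360°/32) = 112.37 mm²); the cylinder at (-2.5, 1.5) is absent (z outside [1.5, 10]); the r=6 cylinder at (-3.5, 16) gives a regular 32-gon of circumradius 6 (constant along its height) (area = (32/2)·6.000²·sin(360°/32) = 112.37 mm²); Taking the first minus the rest: starting from the r=6 cylinder (112.37 mm²), the r=6 cylinder at (-3.5, 16) misses the remaining region (no effect) — area = 112.37 mm². Checking containment: the cross-section at z = 12.24 is a subset of the cross-section at z = 0.24.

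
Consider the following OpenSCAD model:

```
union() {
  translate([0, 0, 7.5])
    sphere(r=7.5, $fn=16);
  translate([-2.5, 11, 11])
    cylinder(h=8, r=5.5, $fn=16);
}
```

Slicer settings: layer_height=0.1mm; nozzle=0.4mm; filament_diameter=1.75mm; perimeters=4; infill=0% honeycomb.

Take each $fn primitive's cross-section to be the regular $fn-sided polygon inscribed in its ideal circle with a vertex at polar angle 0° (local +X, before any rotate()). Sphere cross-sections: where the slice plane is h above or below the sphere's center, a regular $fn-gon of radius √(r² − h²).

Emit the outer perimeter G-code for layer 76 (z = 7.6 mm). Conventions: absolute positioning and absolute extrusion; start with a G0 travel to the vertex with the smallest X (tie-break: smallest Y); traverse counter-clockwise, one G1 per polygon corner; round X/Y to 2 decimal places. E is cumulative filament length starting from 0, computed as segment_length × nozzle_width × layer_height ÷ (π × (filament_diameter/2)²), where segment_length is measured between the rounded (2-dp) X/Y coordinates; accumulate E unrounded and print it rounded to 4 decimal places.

At z = 7.6 mm: the r=7.5 sphere contributes a regular 16-gon of circumradius √(7.5²−0.1²) = 7.499; the cylinder at (-2.5, 11) is not intersected at this z (z outside [11, 19]); Taking the union: only the r=7.5 sphere is present, so the union is just that shape — 1 connected region. The outline is a single polygon with 16 vertices. Extrusion per mm of travel: 0.4 × 0.1 / (π × 0.875²) = 0.016630. Accumulating E over each segment gives final E = 0.7786.

G0 X-7.50 Y0.00 Z7.60
G1 X-6.93 Y-2.87 E0.0487
G1 X-5.30 Y-5.30 E0.0973
G1 X-2.87 Y-6.93 E0.1460
G1 X0.00 Y-7.50 E0.1946
G1 X2.87 Y-6.93 E0.2433
G1 X5.30 Y-5.30 E0.2920
G1 X6.93 Y-2.87 E0.3406
G1 X7.50 Y0.00 E0.3893
G1 X6.93 Y2.87 E0.4379
G1 X5.30 Y5.30 E0.4866
G1 X2.87 Y6.93 E0.5353
G1 X0.00 Y7.50 E0.5839
G1 X-2.87 Y6.93 E0.6326
G1 X-5.30 Y5.30 E0.6812
G1 X-6.93 Y2.87 E0.7299
G1 X-7.50 Y0.00 E0.7786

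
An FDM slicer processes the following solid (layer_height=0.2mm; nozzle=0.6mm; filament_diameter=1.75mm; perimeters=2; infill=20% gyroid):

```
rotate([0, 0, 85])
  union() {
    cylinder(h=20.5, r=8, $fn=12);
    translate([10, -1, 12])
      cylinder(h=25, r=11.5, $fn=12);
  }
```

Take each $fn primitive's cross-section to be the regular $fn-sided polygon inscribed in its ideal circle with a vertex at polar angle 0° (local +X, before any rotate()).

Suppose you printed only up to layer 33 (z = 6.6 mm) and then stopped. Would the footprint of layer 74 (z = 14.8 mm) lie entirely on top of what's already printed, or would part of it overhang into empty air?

part overhangs

Compare the two slices. At z = 6.6: the r=8 cylinder contributes a regular 12-gon of circumradius 8 (area = (12/2)·8.000²·sin(360°/12) = 192.00 mm²); the cylinder at (10, -1) is not intersected at this z (z outside [12, 37]); Merging all regions: only the r=8 cylinder is present, so the union is just that shape — area = 192.00 mm²; (rotated 85° about Z; rotation is an isometry so areas/perimeters/island counts are preserved). At z = 14.8: the cylinder: section is a regular 12-gon, circumradius r=8 (area = (12/2)·8.000²·sin(360°/12) = 192.00 mm²); the r=11.5 cylinder at (10, -1) gives a regular 12-gon of circumradius 11.5 (constant along its height) (area = (12/2)·11.500²·sin(360°/12) = 396.75 mm²); Combining (union): the regions partially overlap — summed areas 588.75 mm² minus the doubly-counted overlap 99.47 mm² gives 489.28 mm² — area = 489.28 mm²; (rotated 85° about Z; rotation is an isometry so areas/perimeters/island counts are preserved). Checking containment: at z = 14.8 the cross-section extends beyond the z = 6.6 cross-section by about 297.28 mm².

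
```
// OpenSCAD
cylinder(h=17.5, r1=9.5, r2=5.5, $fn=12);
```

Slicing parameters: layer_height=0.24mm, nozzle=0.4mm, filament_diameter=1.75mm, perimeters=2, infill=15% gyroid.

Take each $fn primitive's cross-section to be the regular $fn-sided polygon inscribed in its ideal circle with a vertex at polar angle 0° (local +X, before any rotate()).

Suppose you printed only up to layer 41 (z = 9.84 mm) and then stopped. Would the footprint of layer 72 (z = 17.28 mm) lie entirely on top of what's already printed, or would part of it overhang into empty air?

Compare the two slices. At z = 9.84: the cone: at t=0.562 of its height the radius interpolates to r₁+(r₂−r₁)t = 7.251, giving a regular 12-gon of that circumradius (area = (12/2)·7.251²·sin(360°/12) = 157.72 mm²). At z = 17.28: the cone: at t=0.987 of its height the radius interpolates to r₁+(r₂−r₁)t = 5.550, giving a regular 12-gon of that circumradius (area = (12/2)·5.550²·sin(360°/12) = 92.42 mm²). Checking containment: the cross-section at z = 17.28 is a subset of the cross-section at z = 9.84.

entirely on top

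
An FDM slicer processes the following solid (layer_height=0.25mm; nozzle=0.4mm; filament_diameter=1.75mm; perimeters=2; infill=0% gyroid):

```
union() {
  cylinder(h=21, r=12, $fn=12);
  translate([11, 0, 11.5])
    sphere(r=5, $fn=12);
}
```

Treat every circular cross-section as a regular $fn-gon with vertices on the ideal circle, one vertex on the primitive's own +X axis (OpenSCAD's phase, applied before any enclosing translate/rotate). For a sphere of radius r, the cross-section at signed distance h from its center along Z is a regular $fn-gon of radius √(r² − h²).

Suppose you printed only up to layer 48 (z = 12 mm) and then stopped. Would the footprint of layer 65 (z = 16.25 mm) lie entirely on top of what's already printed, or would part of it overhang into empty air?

entirely on top

Compare the two slices. At z = 12: the r=12 cylinder gives a regular 12-gon of circumradius 12 (constant along its height) (area = (12/2)·12.000²·sin(360°/12) = 432.00 mm²); the sphere at (11, 0): section is a regular 12-gon, circumradius = √(r²−h²) = √(5²−0.5²) = 4.975 (area = (12/2)·4.975²·sin(360°/12) = 74.25 mm²); Merging all regions: the regions partially overlap — summed areas 506.25 mm² minus the doubly-counted overlap 40.47 mm² gives 465.78 mm² — area = 465.78 mm². At z = 16.25: the r=12 cylinder gives a regular 12-gon of circumradius 12 (constant along its height) (area = (12/2)·12.000²·sin(360°/12) = 432.00 mm²); the sphere at (11, 0): section is a regular 12-gon, circumradius = √(r²−h²) = √(5²−4.75²) = 1.561 (area = (12/2)·1.561²·sin(360°/12) = 7.31 mm²); Taking the union: the regions partially overlap — summed areas 439.31 mm² minus the doubly-counted overlap 6.03 mm² gives 433.28 mm² — area = 433.28 mm². Checking containment: the cross-section at z = 16.25 is a subset of the cross-section at z = 12.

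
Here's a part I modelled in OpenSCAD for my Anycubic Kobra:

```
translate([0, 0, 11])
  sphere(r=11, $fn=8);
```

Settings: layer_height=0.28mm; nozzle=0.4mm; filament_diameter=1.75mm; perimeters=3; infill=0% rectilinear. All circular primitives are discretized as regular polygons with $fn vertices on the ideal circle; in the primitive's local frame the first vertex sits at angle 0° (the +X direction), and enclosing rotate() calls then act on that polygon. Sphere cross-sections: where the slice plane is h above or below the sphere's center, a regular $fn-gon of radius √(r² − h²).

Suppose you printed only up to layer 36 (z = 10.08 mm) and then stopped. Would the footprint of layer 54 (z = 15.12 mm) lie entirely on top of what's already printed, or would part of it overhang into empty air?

Compare the two slices. At z = 10.08: the sphere: section is a regular 8-gon, circumradius = √(r²−h²) = √(11²−0.92²) = 10.961 (area = (8/2)·10.961²·sin(360°/8) = 339.85 mm²). At z = 15.12: the r=11 sphere contributes a regular 8-gon of circumradius √(11²−4.12²) = 10.199 (area = (8/2)·10.199²·sin(360°/8) = 294.23 mm²). Checking containment: the cross-section at z = 15.12 is a subset of the cross-section at z = 10.08.

entirely on top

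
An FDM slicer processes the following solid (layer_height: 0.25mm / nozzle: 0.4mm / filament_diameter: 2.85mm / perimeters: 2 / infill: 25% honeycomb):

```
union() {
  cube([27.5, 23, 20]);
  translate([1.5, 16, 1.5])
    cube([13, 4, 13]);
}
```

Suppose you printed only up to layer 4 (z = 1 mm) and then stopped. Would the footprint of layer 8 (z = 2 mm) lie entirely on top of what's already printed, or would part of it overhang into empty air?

entirely on top

Compare the two slices. At z = 1: the cube (footprint 27.5×23) is included at this height (area 632.50 mm²); the cube at (1.5, 16) is absent (z outside [1.5, 14.5]); Merging all regions: only the 27.5×23 cube is present, so the union is just that shape — area = 632.50 mm². At z = 2: the cube is present — its section is the full 27.5×23 rectangle (area 632.50 mm²); the cube at (1.5, 16) (footprint 13×4) is included at this height (area 52.00 mm²); Taking the union: the 13×4 cube at (1.5, 16) lies entirely inside the 27.5×23 cube, so the union is just the 27.5×23 cube — area = 632.50 mm². Checking containment: the cross-section at z = 2 is a subset of the cross-section at z = 1.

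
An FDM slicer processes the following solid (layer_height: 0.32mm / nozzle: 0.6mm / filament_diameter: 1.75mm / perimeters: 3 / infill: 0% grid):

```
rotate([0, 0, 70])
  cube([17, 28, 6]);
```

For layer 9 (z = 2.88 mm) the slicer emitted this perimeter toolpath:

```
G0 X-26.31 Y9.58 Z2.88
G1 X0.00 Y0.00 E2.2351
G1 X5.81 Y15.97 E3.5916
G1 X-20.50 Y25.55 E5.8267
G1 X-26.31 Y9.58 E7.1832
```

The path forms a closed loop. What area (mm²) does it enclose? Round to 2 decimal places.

475.83 mm²

Apply the shoelace formula to the sequence of (X, Y) vertices; enclosed area = 475.83 mm².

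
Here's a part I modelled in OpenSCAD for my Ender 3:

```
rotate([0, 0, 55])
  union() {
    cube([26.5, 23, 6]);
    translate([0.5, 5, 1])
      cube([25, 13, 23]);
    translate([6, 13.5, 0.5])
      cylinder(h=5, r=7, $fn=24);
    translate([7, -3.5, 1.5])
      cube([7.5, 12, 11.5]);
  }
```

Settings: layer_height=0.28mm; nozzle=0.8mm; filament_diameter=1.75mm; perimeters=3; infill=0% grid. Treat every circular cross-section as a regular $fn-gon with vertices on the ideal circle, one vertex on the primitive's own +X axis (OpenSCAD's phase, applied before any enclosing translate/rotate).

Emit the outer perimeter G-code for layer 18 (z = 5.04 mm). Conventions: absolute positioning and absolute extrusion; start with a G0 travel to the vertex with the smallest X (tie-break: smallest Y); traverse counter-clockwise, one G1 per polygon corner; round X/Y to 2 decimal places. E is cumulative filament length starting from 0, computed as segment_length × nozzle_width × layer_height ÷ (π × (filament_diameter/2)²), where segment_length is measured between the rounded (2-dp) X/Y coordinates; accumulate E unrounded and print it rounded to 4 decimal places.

G0 X-18.84 Y13.19 Z5.04
G1 X-13.99 Y9.80 E0.5511
G1 X-13.96 Y9.70 E0.5608
G1 X-12.98 Y8.16 E0.7308
G1 X-11.63 Y6.92 E0.9015
G1 X-10.01 Y6.08 E1.0714
G1 X-8.23 Y5.68 E1.2413
G1 X-8.13 Y5.69 E1.2507
G1 X0.00 Y0.00 E2.1748
G1 X4.02 Y5.73 E2.8267
G1 X6.88 Y3.73 E3.1517
G1 X11.18 Y9.87 E3.8498
G1 X8.32 Y11.88 E4.1753
G1 X15.20 Y21.71 E5.2927
G1 X-3.64 Y34.90 E7.4345
G1 X-18.84 Y13.19 E9.9026

At z = 5.04 mm: the 26.5×23 cube contributes its full rectangle; the 25×13 cube at (0.5, 5) contributes its full rectangle; the r=7 cylinder at (6, 13.5) contributes a regular 24-gon of circumradius 7; the 7.5×12 cube at (7, -3.5) contributes its full rectangle; Combining (union): the regions partially overlap (shared area 536.35 mm²), so overlapping operands fuse into one piece — 1 connected region; (whole slice rotated 55° about Z — lengths, areas and connectivity unchanged). The outline is a single polygon with 15 vertices. Extrusion per mm of travel: 0.8 × 0.28 / (π × 0.875²) = 0.093128. Accumulating E over each segment gives final E = 9.9026.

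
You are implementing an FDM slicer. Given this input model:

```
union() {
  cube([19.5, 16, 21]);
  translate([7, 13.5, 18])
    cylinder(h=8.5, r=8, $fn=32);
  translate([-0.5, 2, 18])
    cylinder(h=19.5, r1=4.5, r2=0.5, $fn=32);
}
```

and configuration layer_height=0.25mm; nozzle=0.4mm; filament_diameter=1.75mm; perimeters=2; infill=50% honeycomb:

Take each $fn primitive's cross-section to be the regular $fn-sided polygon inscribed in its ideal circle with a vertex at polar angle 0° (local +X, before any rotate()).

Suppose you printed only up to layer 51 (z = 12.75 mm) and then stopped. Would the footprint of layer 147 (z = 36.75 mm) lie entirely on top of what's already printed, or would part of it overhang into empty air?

part overhangs

Compare the two slices. At z = 12.75: the cube (footprint 19.5×16) is included at this height (area 312.00 mm²); the cylinder at (7, 13.5) is absent (z outside [18, 26.5]); the cone at (-0.5, 2) is not intersected at this z (z outside [18, 37.5]); Taking the union: only the 19.5×16 cube is present, so the union is just that shape — area = 312.00 mm². At z = 36.75: the cube is not intersected at this z (z outside [0, 21]); the cylinder at (7, 13.5) does not reach this height (z outside [18, 26.5]); the cone at (-0.5, 2) contributes a regular 32-gon of circumradius 0.654 (interpolated between r1=4.5 and r2=0.5 at t=0.962) (area = (32/2)·0.654²·sin(360°/32) = 1.33 mm²); Combining (union): only the cone at (-0.5, 2) is present, so the union is just that shape — area = 1.33 mm². Checking containment: at z = 36.75 the cross-section extends beyond the z = 12.75 cross-section by about 1.25 mm².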